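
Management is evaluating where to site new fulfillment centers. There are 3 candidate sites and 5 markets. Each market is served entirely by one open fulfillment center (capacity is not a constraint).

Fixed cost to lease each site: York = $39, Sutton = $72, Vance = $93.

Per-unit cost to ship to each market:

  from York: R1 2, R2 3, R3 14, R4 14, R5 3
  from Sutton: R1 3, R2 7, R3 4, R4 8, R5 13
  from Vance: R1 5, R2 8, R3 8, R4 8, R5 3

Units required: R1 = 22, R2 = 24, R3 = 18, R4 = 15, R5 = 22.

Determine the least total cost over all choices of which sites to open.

Minimum total cost: 485

For any fixed open set, each market goes to its cheapest open site; total = fixed + service.
{York, Sutton}: R1→York 2·22=44, R2→York 3·24=72, R3→Sutton 4·18=72, R4→Sutton 8·15=120, R5→York 3·22=66. Service 374; fixed 111; total 485.
{York, Sutton, Vance}: service 374 + fixed 204 = 578
{York, Vance}: service 446 + fixed 132 = 578
{York}: R1→York 2·22=44, R2→York 3·24=72, R3→York 14·18=252, R4→York 14·15=210, R5→York 3·22=66. Service 644; fixed 39; total 683.
(All 7 nonempty subsets were checked; York and Sutton is lowest.)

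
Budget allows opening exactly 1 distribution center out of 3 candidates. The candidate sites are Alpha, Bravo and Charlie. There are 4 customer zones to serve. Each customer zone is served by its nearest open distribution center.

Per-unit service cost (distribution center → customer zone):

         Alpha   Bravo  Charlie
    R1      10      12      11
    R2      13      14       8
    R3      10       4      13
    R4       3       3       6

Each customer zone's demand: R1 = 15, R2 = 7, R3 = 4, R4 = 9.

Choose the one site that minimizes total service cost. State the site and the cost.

With exactly 1 open, each customer zone uses its cheapest among the chosen.
{Alpha}: R1→Alpha 10·15=150, R2→Alpha 13·7=91, R3→Alpha 10·4=40, R4→Alpha 3·9=27. Service cost 308.
{Bravo}: service cost 321
{Charlie}: service cost 327
Among all 3 size-1 choices, {Alpha} is lowest.

Choose Alpha only; total service cost 308.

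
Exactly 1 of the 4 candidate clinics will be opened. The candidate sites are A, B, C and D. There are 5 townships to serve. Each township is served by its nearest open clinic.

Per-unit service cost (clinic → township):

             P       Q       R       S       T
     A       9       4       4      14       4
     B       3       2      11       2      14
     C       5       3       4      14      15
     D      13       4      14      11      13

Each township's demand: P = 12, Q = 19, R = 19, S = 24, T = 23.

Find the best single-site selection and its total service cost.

Choose B only; total service cost 653.

With exactly 1 open, each township uses its cheapest among the chosen.
{B}: P→B 3·12=36, Q→B 2·19=38, R→B 11·19=209, S→B 2·24=48, T→B 14·23=322. Service cost 653.
{A}: service cost 688
{C}: service cost 874
Among all 4 size-1 choices, {B} is lowest.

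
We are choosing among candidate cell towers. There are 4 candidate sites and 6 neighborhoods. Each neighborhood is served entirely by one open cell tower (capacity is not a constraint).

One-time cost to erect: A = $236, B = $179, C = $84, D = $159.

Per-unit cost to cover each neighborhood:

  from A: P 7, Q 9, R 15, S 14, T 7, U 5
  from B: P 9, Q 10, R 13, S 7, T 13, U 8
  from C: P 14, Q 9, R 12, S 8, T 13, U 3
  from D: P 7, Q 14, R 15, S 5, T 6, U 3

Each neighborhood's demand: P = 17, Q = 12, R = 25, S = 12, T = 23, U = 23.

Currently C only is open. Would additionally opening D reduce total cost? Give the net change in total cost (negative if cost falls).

Current service cost with {C}: 1110.
Adding D: each neighborhood re-picks its cheapest; new service cost 794, saving 316.
Extra fixed cost: 159. Net change = 159 − 316 = -157.
(Totals: 1194 → 1037.)

Yes — net change −157 (cost falls by 157).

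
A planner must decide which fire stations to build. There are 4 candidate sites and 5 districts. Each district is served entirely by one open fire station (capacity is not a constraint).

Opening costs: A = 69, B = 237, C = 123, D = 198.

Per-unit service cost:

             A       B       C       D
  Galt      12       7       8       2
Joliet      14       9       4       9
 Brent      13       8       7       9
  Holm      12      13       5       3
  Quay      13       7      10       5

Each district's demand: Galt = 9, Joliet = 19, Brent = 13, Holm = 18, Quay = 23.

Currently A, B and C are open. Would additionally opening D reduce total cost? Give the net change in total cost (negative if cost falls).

Current service cost with {A, B, C}: 481.
Adding D: each district re-picks its cheapest; new service cost 354, saving 127.
Extra fixed cost: 198. Net change = 198 − 127 = 71.
(Totals: 910 → 981.)

No — net change +71 (cost rises by 71).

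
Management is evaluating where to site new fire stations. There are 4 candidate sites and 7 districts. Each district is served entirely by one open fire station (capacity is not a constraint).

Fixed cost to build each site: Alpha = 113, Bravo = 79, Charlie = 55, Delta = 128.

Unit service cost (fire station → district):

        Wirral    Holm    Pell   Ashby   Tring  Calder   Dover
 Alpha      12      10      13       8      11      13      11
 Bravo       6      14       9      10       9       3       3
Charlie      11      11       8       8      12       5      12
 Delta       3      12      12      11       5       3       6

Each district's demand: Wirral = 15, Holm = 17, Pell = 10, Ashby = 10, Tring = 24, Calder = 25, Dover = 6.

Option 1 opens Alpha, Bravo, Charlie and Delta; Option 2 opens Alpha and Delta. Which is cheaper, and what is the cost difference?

Option 2 is cheaper by 76.

Option 1: {Alpha, Bravo, Charlie, Delta}: Wirral→Delta 3·15=45, Holm→Alpha 10·17=170, Pell→Charlie 8·10=80, Ashby→Alpha 8·10=80, Tring→Delta 5·24=120, Calder→Bravo 3·25=75, Dover→Bravo 3·6=18. Service 588; fixed 375; total 963.
Option 2: {Alpha, Delta}: Wirral→Delta 3·15=45, Holm→Alpha 10·17=170, Pell→Delta 12·10=120, Ashby→Alpha 8·10=80, Tring→Delta 5·24=120, Calder→Delta 3·25=75, Dover→Delta 6·6=36. Service 646; fixed 241; total 887.
Difference: |963 − 887| = 76.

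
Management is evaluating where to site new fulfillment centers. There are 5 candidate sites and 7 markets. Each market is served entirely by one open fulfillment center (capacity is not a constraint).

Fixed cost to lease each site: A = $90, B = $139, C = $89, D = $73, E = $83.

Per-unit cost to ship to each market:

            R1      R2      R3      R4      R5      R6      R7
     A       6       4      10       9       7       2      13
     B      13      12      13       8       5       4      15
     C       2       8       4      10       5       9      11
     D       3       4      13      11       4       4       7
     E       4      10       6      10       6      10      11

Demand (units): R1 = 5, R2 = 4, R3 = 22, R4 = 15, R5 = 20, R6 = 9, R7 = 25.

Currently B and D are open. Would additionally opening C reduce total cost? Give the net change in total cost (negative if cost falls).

Yes — net change −114 (cost falls by 114).

Current service cost with {B, D}: 728.
Adding C: each market re-picks its cheapest; new service cost 525, saving 203.
Extra fixed cost: 89. Net change = 89 − 203 = -114.
(Totals: 940 → 826.)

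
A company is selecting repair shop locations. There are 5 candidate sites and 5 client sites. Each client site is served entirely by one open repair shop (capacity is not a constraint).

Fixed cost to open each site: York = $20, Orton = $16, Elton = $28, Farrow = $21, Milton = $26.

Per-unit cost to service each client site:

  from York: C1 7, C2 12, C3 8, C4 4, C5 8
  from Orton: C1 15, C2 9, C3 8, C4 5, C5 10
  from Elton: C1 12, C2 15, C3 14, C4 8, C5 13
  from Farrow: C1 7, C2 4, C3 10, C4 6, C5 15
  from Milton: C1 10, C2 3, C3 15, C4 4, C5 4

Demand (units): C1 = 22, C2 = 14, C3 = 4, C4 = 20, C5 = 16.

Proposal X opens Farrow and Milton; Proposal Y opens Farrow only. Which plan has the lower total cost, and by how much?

Proposal X: {Farrow, Milton}: C1→Farrow 7·22=154, C2→Milton 3·14=42, C3→Farrow 10·4=40, C4→Milton 4·20=80, C5→Milton 4·16=64. Service 380; fixed 47; total 427.
Proposal Y: {Farrow}: C1→Farrow 7·22=154, C2→Farrow 4·14=56, C3→Farrow 10·4=40, C4→Farrow 6·20=120, C5→Farrow 15·16=240. Service 610; fixed 21; total 631.
Difference: |427 − 631| = 204.

Proposal X is cheaper by 204.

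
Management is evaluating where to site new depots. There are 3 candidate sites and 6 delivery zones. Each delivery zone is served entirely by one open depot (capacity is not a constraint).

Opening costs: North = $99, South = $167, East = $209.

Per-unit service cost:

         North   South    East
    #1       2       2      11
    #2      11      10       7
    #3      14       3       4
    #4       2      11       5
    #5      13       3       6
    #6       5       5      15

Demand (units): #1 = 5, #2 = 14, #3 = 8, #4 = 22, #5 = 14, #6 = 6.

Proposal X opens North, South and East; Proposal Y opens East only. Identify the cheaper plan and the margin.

Proposal Y is cheaper by 45.

Proposal X: {North, South, East}: #1→North 2·5=10, #2→East 7·14=98, #3→South 3·8=24, #4→North 2·22=44, #5→South 3·14=42, #6→North 5·6=30. Service 248; fixed 475; total 723.
Proposal Y: {East}: #1→East 11·5=55, #2→East 7·14=98, #3→East 4·8=32, #4→East 5·22=110, #5→East 6·14=84, #6→East 15·6=90. Service 469; fixed 209; total 678.
Difference: |723 − 678| = 45.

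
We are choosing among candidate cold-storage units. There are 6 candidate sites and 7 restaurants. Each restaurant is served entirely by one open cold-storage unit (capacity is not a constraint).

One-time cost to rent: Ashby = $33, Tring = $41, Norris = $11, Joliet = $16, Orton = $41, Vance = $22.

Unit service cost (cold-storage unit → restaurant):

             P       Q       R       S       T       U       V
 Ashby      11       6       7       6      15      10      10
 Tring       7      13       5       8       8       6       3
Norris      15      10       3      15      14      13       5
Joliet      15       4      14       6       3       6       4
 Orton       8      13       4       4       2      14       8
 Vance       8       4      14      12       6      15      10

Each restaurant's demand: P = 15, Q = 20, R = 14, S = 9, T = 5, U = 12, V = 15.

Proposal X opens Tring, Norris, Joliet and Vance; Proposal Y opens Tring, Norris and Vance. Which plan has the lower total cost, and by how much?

Proposal X: {Tring, Norris, Joliet, Vance}: P→Tring 7·15=105, Q→Joliet 4·20=80, R→Norris 3·14=42, S→Joliet 6·9=54, T→Joliet 3·5=15, U→Tring 6·12=72, V→Tring 3·15=45. Service 413; fixed 90; total 503.
Proposal Y: {Tring, Norris, Vance}: P→Tring 7·15=105, Q→Vance 4·20=80, R→Norris 3·14=42, S→Tring 8·9=72, T→Vance 6·5=30, U→Tring 6·12=72, V→Tring 3·15=45. Service 446; fixed 74; total 520.
Difference: |503 − 520| = 17.

Proposal X is cheaper by 17.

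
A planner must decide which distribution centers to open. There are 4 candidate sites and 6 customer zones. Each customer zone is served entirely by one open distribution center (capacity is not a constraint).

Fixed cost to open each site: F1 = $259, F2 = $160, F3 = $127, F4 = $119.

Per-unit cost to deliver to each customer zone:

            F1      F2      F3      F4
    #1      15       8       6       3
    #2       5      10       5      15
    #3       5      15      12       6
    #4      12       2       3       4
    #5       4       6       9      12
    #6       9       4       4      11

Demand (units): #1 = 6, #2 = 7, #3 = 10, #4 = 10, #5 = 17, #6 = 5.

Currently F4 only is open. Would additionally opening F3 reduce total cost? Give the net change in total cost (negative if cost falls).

Current service cost with {F4}: 482.
Adding F3: each customer zone re-picks its cheapest; new service cost 316, saving 166.
Extra fixed cost: 127. Net change = 127 − 166 = -39.
(Totals: 601 → 562.)

Yes — net change −39 (cost falls by 39).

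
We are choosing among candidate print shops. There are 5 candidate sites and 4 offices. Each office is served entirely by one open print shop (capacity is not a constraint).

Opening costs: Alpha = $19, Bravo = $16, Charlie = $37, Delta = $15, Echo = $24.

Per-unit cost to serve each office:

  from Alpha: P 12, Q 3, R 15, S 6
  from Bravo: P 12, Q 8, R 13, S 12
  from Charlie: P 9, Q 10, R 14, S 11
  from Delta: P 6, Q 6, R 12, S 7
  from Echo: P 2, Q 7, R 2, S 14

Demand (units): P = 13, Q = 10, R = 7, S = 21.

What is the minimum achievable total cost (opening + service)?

For any fixed open set, each office goes to its cheapest open site; total = fixed + service.
{Alpha, Echo}: P→Echo 2·13=26, Q→Alpha 3·10=30, R→Echo 2·7=14, S→Alpha 6·21=126. Service 196; fixed 43; total 239.
{Alpha, Delta, Echo}: P→Echo 2·13=26, Q→Alpha 3·10=30, R→Echo 2·7=14, S→Alpha 6·21=126. Service 196; fixed 58; total 254.
{Alpha, Bravo, Echo}: P→Echo 2·13=26, Q→Alpha 3·10=30, R→Echo 2·7=14, S→Alpha 6·21=126. Service 196; fixed 59; total 255.
{Alpha, Bravo, Charlie, Delta, Echo}: service 196 + fixed 111 = 307
No other subset beats 239.

Minimum total cost: 239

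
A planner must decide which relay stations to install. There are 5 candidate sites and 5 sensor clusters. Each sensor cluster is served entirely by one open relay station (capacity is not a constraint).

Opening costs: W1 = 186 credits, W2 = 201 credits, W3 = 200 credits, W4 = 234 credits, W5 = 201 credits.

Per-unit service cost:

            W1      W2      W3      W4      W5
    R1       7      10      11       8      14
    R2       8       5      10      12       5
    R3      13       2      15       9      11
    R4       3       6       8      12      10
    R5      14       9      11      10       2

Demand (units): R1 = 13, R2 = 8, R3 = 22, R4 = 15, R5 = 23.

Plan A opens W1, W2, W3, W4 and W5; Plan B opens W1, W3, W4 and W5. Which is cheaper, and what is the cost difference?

Plan A: {W1, W2, W3, W4, W5}: R1→W1 7·13=91, R2→W2 5·8=40, R3→W2 2·22=44, R4→W1 3·15=45, R5→W5 2·23=46. Service 266; fixed 1022; total 1288.
Plan B: {W1, W3, W4, W5}: R1→W1 7·13=91, R2→W5 5·8=40, R3→W4 9·22=198, R4→W1 3·15=45, R5→W5 2·23=46. Service 420; fixed 821; total 1241.
Difference: |1288 − 1241| = 47.

Plan B is cheaper by 47.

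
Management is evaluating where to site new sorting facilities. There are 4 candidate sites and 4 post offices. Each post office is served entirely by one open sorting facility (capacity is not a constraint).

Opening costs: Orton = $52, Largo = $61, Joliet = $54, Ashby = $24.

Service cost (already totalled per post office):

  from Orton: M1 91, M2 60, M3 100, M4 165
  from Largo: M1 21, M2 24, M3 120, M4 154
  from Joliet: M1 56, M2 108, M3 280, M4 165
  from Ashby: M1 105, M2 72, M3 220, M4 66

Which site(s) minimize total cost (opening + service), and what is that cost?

Open Largo and Ashby; minimum total cost 316.

For any fixed open set, each post office goes to its cheapest open site; total = fixed + service.
{Largo, Ashby}: M1→Largo 21, M2→Largo 24, M3→Largo 120, M4→Ashby 66. Service 231; fixed 85; total 316.
{Orton, Largo, Ashby}: service 211 + fixed 137 = 348
{Largo, Joliet, Ashby}: M1→Largo 21, M2→Largo 24, M3→Largo 120, M4→Ashby 66. Service 231; fixed 139; total 370.
{Orton, Largo, Joliet, Ashby}: service 211 + fixed 191 = 402
No other subset beats 316.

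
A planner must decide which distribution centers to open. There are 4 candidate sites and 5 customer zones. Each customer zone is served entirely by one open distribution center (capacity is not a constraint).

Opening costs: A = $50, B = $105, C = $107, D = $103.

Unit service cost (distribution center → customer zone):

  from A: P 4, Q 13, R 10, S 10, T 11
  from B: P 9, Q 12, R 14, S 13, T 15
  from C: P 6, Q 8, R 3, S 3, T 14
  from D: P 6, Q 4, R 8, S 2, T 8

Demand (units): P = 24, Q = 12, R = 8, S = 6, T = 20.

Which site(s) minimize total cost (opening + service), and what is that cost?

Open D only; minimum total cost 531.

For any fixed open set, each customer zone goes to its cheapest open site; total = fixed + service.
{D}: P→D 6·24=144, Q→D 4·12=48, R→D 8·8=64, S→D 2·6=12, T→D 8·20=160. Service 428; fixed 103; total 531.
{A, D}: service 380 + fixed 153 = 533
{C, D}: P→C 6·24=144, Q→D 4·12=48, R→C 3·8=24, S→D 2·6=12, T→D 8·20=160. Service 388; fixed 210; total 598.
{A, B, C, D}: P→A 4·24=96, Q→D 4·12=48, R→C 3·8=24, S→D 2·6=12, T→D 8·20=160. Service 340; fixed 365; total 705.
(All 15 nonempty subsets were checked; D only is lowest.)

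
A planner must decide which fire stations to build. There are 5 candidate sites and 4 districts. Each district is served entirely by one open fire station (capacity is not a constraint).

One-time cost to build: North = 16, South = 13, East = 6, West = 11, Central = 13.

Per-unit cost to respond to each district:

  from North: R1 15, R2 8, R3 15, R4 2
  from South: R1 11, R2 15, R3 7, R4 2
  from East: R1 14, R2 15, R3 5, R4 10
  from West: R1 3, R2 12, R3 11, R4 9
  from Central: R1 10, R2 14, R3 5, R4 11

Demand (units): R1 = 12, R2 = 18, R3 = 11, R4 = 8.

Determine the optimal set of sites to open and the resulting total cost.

Open North, East and West; minimum total cost 284.

For any fixed open set, each district goes to its cheapest open site; total = fixed + service.
{North, East, West}: R1→West 3·12=36, R2→North 8·18=144, R3→East 5·11=55, R4→North 2·8=16. Service 251; fixed 33; total 284.
{North, West, Central}: R1→West 3·12=36, R2→North 8·18=144, R3→Central 5·11=55, R4→North 2·8=16. Service 251; fixed 40; total 291.
{North, South, East, West}: service 251 + fixed 46 = 297
{North, South, East, West, Central}: R1→West 3·12=36, R2→North 8·18=144, R3→East 5·11=55, R4→North 2·8=16. Service 251; fixed 59; total 310.
No other subset beats 284.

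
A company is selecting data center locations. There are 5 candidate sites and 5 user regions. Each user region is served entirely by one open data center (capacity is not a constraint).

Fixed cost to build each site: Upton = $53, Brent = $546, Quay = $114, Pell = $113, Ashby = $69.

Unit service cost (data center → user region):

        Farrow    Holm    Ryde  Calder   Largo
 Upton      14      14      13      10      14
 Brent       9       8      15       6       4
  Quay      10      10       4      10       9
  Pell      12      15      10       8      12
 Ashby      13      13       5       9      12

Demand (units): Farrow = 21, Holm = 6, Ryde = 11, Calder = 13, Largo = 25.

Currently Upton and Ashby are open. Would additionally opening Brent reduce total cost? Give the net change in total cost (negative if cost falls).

Current service cost with {Upton, Ashby}: 823.
Adding Brent: each user region re-picks its cheapest; new service cost 470, saving 353.
Extra fixed cost: 546. Net change = 546 − 353 = 193.
(Totals: 945 → 1138.)

No — net change +193 (cost rises by 193).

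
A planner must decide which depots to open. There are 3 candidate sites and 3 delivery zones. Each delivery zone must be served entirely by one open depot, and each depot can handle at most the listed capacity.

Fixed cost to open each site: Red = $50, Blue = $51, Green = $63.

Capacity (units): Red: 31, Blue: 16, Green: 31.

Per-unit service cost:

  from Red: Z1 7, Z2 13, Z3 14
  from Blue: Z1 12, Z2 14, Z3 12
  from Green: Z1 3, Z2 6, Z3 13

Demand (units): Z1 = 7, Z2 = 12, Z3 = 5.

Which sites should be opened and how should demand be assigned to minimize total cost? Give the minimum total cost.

Open {Green}: Z1→Green 3·7=21, Z2→Green 6·12=72, Z3→Green 13·5=65.
Loads: Green carries 24/31. Service 158; fixed 63; total 221.
Next best feasible plan costs 267.

Minimum total cost: 221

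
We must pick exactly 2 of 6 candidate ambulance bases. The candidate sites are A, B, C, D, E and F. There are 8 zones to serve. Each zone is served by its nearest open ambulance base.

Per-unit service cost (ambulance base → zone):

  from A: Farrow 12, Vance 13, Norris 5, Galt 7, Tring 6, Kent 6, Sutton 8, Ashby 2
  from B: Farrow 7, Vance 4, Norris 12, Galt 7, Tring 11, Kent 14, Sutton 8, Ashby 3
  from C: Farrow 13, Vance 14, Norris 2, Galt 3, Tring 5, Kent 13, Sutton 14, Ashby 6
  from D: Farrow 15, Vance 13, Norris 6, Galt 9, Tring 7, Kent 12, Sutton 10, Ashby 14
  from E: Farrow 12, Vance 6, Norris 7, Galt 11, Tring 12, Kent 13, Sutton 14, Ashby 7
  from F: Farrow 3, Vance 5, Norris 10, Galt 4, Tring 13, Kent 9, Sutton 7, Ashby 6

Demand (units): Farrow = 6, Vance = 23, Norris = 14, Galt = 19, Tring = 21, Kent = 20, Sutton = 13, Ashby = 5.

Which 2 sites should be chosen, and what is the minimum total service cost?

With exactly 2 open, each zone uses its cheapest among the chosen.
{C, F}: Farrow→F 3·6=18, Vance→F 5·23=115, Norris→C 2·14=28, Galt→C 3·19=57, Tring→C 5·21=105, Kent→F 9·20=180, Sutton→F 7·13=91, Ashby→C 6·5=30. Service cost 624.
{A, F}: service cost 626
{A, B}: service cost 697
Among all 15 size-2 choices, {C, F} is lowest.

Choose C and F; total service cost 624.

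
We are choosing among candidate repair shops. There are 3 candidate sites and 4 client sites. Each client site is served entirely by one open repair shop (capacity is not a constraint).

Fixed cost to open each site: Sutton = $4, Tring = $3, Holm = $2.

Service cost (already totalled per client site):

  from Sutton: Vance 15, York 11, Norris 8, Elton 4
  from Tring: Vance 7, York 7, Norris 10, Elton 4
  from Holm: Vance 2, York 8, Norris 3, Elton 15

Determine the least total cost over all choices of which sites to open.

For any fixed open set, each client site goes to its cheapest open site; total = fixed + service.
{Tring, Holm}: Vance→Holm 2, York→Tring 7, Norris→Holm 3, Elton→Tring 4. Service 16; fixed 5; total 21.
{Sutton, Holm}: Vance→Holm 2, York→Holm 8, Norris→Holm 3, Elton→Sutton 4. Service 17; fixed 6; total 23.
{Sutton, Tring, Holm}: Vance→Holm 2, York→Tring 7, Norris→Holm 3, Elton→Sutton 4. Service 16; fixed 9; total 25.
{Holm}: service 28 + fixed 2 = 30
No other subset beats 21.

Minimum total cost: 21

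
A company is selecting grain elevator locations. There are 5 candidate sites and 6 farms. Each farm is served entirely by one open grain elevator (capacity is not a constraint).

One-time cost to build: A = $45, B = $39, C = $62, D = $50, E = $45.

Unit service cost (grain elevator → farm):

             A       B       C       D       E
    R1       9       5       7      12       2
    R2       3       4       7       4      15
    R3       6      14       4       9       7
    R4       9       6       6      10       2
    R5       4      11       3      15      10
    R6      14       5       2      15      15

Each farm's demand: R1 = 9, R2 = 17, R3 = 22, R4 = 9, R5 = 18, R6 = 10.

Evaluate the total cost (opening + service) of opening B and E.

Total cost: 572

Each farm is assigned to its cheapest site among the open ones.
{B, E}: R1→E 2·9=18, R2→B 4·17=68, R3→E 7·22=154, R4→E 2·9=18, R5→E 10·18=180, R6→B 5·10=50. Service 488; fixed 84; total 572.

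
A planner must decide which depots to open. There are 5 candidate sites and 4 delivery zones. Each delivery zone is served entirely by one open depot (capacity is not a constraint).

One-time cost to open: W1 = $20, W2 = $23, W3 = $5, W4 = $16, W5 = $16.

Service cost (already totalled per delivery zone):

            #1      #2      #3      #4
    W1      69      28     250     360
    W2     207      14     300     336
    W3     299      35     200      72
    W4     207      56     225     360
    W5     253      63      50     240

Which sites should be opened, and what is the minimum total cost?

For any fixed open set, each delivery zone goes to its cheapest open site; total = fixed + service.
{W1, W3, W5}: #1→W1 69, #2→W1 28, #3→W5 50, #4→W3 72. Service 219; fixed 41; total 260.
{W1, W2, W3, W5}: service 205 + fixed 64 = 269
{W1, W3, W4, W5}: service 219 + fixed 57 = 276
{W1, W2, W3, W4, W5}: service 205 + fixed 80 = 285
No other subset beats 260.

Open W1, W3 and W5; minimum total cost 260.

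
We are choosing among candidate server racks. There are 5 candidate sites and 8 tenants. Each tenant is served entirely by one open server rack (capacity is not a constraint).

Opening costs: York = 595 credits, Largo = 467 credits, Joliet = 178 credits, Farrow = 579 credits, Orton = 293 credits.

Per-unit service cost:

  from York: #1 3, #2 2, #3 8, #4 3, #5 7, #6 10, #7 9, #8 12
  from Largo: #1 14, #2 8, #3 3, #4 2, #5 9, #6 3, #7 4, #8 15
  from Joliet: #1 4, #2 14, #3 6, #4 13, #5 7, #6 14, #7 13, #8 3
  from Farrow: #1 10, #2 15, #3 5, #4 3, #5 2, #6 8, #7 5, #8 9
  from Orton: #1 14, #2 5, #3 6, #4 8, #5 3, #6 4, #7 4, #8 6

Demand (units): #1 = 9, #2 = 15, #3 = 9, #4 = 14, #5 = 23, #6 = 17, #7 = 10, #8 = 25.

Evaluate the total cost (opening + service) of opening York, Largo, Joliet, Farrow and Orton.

Each tenant is assigned to its cheapest site among the open ones.
{York, Largo, Joliet, Farrow, Orton}: #1→York 3·9=27, #2→York 2·15=30, #3→Largo 3·9=27, #4→Largo 2·14=28, #5→Farrow 2·23=46, #6→Largo 3·17=51, #7→Largo 4·10=40, #8→Joliet 3·25=75. Service 324; fixed 2112; total 2436.

Total cost: 2436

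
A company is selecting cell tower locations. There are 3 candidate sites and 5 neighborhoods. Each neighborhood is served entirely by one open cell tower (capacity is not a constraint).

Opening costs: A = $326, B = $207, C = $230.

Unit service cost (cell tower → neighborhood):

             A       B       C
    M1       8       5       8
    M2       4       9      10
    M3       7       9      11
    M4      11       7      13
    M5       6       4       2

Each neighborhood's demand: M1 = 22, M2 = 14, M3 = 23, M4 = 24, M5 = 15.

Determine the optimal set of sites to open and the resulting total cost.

Open B only; minimum total cost 878.

For any fixed open set, each neighborhood goes to its cheapest open site; total = fixed + service.
{B}: M1→B 5·22=110, M2→B 9·14=126, M3→B 9·23=207, M4→B 7·24=168, M5→B 4·15=60. Service 671; fixed 207; total 878.
{A}: service 747 + fixed 326 = 1073
{B, C}: M1→B 5·22=110, M2→B 9·14=126, M3→B 9·23=207, M4→B 7·24=168, M5→C 2·15=30. Service 641; fixed 437; total 1078.
{A, B, C}: M1→B 5·22=110, M2→A 4·14=56, M3→A 7·23=161, M4→B 7·24=168, M5→C 2·15=30. Service 525; fixed 763; total 1288.
(All 7 nonempty subsets were checked; B only is lowest.)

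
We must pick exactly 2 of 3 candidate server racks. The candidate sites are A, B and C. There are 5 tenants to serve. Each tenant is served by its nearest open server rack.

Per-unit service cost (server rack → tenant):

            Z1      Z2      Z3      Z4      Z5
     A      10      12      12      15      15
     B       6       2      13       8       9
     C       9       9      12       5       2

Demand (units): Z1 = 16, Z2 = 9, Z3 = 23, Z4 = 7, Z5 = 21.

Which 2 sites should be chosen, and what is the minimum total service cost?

Choose B and C; total service cost 467.

With exactly 2 open, each tenant uses its cheapest among the chosen.
{B, C}: Z1→B 6·16=96, Z2→B 2·9=18, Z3→C 12·23=276, Z4→C 5·7=35, Z5→C 2·21=42. Service cost 467.
{A, C}: service cost 578
{A, B}: service cost 635
Among all 3 size-2 choices, {B, C} is lowest.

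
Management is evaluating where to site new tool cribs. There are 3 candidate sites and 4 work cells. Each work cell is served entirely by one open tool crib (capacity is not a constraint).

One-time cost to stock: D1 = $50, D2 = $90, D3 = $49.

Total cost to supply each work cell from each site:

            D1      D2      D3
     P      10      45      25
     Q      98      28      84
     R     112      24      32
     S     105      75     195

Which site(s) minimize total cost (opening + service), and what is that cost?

Open D2 only; minimum total cost 262.

For any fixed open set, each work cell goes to its cheapest open site; total = fixed + service.
{D2}: P→D2 45, Q→D2 28, R→D2 24, S→D2 75. Service 172; fixed 90; total 262.
{D1, D2}: service 137 + fixed 140 = 277
{D2, D3}: service 152 + fixed 139 = 291
{D1, D2, D3}: P→D1 10, Q→D2 28, R→D2 24, S→D2 75. Service 137; fixed 189; total 326.
No other subset beats 262.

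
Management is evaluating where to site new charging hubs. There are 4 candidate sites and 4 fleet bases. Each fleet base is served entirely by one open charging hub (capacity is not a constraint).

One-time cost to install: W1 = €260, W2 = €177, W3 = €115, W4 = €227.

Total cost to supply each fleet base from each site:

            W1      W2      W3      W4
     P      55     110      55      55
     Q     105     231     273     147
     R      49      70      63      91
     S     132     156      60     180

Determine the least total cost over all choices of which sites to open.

For any fixed open set, each fleet base goes to its cheapest open site; total = fixed + service.
{W3}: P→W3 55, Q→W3 273, R→W3 63, S→W3 60. Service 451; fixed 115; total 566.
{W1}: P→W1 55, Q→W1 105, R→W1 49, S→W1 132. Service 341; fixed 260; total 601.
{W1, W3}: service 269 + fixed 375 = 644
{W1, W2, W3, W4}: service 269 + fixed 779 = 1048
No other subset beats 566.

Minimum total cost: 566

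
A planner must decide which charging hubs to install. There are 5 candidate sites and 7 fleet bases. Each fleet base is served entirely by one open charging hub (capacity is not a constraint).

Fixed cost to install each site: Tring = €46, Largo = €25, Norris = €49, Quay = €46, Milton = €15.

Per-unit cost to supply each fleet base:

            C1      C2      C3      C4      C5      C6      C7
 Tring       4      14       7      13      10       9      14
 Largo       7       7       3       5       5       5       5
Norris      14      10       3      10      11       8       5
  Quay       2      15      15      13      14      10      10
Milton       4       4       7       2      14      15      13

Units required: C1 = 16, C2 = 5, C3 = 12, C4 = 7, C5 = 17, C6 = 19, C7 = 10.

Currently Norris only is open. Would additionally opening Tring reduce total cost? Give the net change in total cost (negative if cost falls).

Yes — net change −131 (cost falls by 131).

Current service cost with {Norris}: 769.
Adding Tring: each fleet base re-picks its cheapest; new service cost 592, saving 177.
Extra fixed cost: 46. Net change = 46 − 177 = -131.
(Totals: 818 → 687.)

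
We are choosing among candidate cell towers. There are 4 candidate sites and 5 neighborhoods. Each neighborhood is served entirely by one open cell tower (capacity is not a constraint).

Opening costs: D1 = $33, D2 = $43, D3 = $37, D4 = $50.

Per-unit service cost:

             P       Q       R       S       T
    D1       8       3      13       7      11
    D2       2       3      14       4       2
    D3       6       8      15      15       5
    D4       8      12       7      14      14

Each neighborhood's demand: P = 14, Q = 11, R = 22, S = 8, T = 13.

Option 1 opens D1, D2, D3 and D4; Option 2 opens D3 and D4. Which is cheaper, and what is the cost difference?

Option 1: {D1, D2, D3, D4}: P→D2 2·14=28, Q→D1 3·11=33, R→D4 7·22=154, S→D2 4·8=32, T→D2 2·13=26. Service 273; fixed 163; total 436.
Option 2: {D3, D4}: P→D3 6·14=84, Q→D3 8·11=88, R→D4 7·22=154, S→D4 14·8=112, T→D3 5·13=65. Service 503; fixed 87; total 590.
Difference: |436 − 590| = 154.

Option 1 is cheaper by 154.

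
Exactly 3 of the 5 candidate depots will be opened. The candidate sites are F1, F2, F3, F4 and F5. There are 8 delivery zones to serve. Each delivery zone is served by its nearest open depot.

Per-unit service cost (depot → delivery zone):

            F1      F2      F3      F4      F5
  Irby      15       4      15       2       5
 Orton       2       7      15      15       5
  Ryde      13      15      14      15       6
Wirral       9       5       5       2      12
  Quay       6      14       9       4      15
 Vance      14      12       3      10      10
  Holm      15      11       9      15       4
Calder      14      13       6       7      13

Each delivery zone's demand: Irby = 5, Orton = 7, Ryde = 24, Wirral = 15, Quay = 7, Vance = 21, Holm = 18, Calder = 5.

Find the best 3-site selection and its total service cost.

Choose F3, F4 and F5; total service cost 412.

With exactly 3 open, each delivery zone uses its cheapest among the chosen.
{F3, F4, F5}: Irby→F4 2·5=10, Orton→F5 5·7=35, Ryde→F5 6·24=144, Wirral→F4 2·15=30, Quay→F4 4·7=28, Vance→F3 3·21=63, Holm→F5 4·18=72, Calder→F3 6·5=30. Service cost 412.
{F1, F3, F5}: service cost 465
{F2, F3, F5}: service cost 502
Among all 10 size-3 choices, {F3, F4, F5} is lowest.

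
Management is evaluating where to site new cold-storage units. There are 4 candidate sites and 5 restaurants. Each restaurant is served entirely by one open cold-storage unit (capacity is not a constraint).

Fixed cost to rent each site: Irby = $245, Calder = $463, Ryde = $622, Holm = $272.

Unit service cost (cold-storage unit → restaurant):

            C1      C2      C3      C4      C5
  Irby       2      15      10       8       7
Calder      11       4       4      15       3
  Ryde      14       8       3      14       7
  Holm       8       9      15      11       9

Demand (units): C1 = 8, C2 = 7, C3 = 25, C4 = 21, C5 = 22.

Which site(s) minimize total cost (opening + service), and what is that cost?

For any fixed open set, each restaurant goes to its cheapest open site; total = fixed + service.
{Irby}: C1→Irby 2·8=16, C2→Irby 15·7=105, C3→Irby 10·25=250, C4→Irby 8·21=168, C5→Irby 7·22=154. Service 693; fixed 245; total 938.
{Calder}: service 597 + fixed 463 = 1060
{Irby, Calder}: C1→Irby 2·8=16, C2→Calder 4·7=28, C3→Calder 4·25=100, C4→Irby 8·21=168, C5→Calder 3·22=66. Service 378; fixed 708; total 1086.
{Irby, Calder, Ryde, Holm}: C1→Irby 2·8=16, C2→Calder 4·7=28, C3→Ryde 3·25=75, C4→Irby 8·21=168, C5→Calder 3·22=66. Service 353; fixed 1602; total 1955.
(All 15 nonempty subsets were checked; Irby only is lowest.)

Open Irby only; minimum total cost 938.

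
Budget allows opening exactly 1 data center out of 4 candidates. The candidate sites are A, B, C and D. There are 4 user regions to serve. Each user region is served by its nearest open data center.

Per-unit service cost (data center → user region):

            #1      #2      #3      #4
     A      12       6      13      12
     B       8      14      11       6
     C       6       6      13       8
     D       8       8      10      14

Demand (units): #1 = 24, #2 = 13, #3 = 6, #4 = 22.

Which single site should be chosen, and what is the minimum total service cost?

Choose C only; total service cost 476.

With exactly 1 open, each user region uses its cheapest among the chosen.
{C}: #1→C 6·24=144, #2→C 6·13=78, #3→C 13·6=78, #4→C 8·22=176. Service cost 476.
{B}: service cost 572
{D}: service cost 664
Among all 4 size-1 choices, {C} is lowest.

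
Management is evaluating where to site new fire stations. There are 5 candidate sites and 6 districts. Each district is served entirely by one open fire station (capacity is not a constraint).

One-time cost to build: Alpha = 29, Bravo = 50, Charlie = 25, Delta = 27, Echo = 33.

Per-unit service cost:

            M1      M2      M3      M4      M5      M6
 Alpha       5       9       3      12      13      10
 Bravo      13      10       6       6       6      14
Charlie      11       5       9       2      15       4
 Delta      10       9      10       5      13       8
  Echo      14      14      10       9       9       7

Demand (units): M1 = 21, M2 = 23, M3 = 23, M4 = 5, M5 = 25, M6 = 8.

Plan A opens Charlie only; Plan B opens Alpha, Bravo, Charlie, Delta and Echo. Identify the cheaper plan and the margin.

Plan A: {Charlie}: M1→Charlie 11·21=231, M2→Charlie 5·23=115, M3→Charlie 9·23=207, M4→Charlie 2·5=10, M5→Charlie 15·25=375, M6→Charlie 4·8=32. Service 970; fixed 25; total 995.
Plan B: {Alpha, Bravo, Charlie, Delta, Echo}: M1→Alpha 5·21=105, M2→Charlie 5·23=115, M3→Alpha 3·23=69, M4→Charlie 2·5=10, M5→Bravo 6·25=150, M6→Charlie 4·8=32. Service 481; fixed 164; total 645.
Difference: |995 − 645| = 350.

Plan B is cheaper by 350.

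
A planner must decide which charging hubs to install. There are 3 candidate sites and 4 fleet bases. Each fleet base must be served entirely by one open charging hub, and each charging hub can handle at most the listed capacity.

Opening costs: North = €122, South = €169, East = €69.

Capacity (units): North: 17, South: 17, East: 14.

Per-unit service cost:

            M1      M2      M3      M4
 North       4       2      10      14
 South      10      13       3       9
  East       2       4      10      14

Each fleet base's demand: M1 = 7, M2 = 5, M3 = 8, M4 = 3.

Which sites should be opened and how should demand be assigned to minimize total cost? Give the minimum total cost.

Minimum total cost: 323

Open {South, East}: M1→East 2·7=14, M2→East 4·5=20, M3→South 3·8=24, M4→South 9·3=27.
Loads: South carries 11/17, East carries 12/14. Service 85; fixed 238; total 323.
Next best feasible plan costs 337.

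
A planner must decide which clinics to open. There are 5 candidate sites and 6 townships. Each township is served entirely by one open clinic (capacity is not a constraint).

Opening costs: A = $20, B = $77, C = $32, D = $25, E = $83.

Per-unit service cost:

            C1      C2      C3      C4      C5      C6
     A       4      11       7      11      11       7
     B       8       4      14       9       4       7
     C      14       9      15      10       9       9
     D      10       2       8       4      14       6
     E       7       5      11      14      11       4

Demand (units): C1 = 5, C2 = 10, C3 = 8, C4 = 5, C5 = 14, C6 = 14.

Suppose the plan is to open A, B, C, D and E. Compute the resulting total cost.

Total cost: 465

Each township is assigned to its cheapest site among the open ones.
{A, B, C, D, E}: C1→A 4·5=20, C2→D 2·10=20, C3→A 7·8=56, C4→D 4·5=20, C5→B 4·14=56, C6→E 4·14=56. Service 228; fixed 237; total 465.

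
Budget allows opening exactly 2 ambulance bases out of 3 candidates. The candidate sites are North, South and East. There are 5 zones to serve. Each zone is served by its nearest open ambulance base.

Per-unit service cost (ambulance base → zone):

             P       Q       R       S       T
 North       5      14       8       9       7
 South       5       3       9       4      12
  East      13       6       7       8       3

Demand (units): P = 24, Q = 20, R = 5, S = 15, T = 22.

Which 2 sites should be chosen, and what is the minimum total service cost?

With exactly 2 open, each zone uses its cheapest among the chosen.
{South, East}: P→South 5·24=120, Q→South 3·20=60, R→East 7·5=35, S→South 4·15=60, T→East 3·22=66. Service cost 341.
{North, South}: service cost 434
{North, East}: service cost 461
Among all 3 size-2 choices, {South, East} is lowest.

Choose South and East; total service cost 341.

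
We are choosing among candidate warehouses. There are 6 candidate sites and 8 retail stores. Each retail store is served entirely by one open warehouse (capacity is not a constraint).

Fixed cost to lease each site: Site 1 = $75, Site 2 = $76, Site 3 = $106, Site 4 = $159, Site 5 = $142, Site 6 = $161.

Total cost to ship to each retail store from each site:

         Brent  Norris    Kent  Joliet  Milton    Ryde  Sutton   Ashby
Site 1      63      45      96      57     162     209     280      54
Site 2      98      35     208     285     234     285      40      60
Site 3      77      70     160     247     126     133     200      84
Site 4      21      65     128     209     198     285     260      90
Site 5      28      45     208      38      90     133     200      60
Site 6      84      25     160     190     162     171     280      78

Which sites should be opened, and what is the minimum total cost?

Open Site 1, Site 2 and Site 5; minimum total cost 807.

For any fixed open set, each retail store goes to its cheapest open site; total = fixed + service.
{Site 1, Site 2, Site 5}: Brent→Site 5 28, Norris→Site 2 35, Kent→Site 1 96, Joliet→Site 5 38, Milton→Site 5 90, Ryde→Site 5 133, Sutton→Site 2 40, Ashby→Site 1 54. Service 514; fixed 293; total 807.
{Site 2, Site 5}: service 632 + fixed 218 = 850
{Site 1, Site 2, Site 3}: Brent→Site 1 63, Norris→Site 2 35, Kent→Site 1 96, Joliet→Site 1 57, Milton→Site 3 126, Ryde→Site 3 133, Sutton→Site 2 40, Ashby→Site 1 54. Service 604; fixed 257; total 861.
{Site 1, Site 2, Site 3, Site 4, Site 5, Site 6}: service 497 + fixed 719 = 1216
No other subset beats 807.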